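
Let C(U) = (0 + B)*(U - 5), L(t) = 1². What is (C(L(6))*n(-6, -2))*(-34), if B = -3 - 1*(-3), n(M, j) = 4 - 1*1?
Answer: 0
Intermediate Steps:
n(M, j) = 3 (n(M, j) = 4 - 1 = 3)
B = 0 (B = -3 + 3 = 0)
L(t) = 1
C(U) = 0 (C(U) = (0 + 0)*(U - 5) = 0*(-5 + U) = 0)
(C(L(6))*n(-6, -2))*(-34) = (0*3)*(-34) = 0*(-34) = 0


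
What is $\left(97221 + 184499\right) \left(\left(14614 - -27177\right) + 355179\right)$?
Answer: $111834388400$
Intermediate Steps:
$\left(97221 + 184499\right) \left(\left(14614 - -27177\right) + 355179\right) = 281720 \left(\left(14614 + 27177\right) + 355179\right) = 281720 \left(41791 + 355179\right) = 281720 \cdot 396970 = 111834388400$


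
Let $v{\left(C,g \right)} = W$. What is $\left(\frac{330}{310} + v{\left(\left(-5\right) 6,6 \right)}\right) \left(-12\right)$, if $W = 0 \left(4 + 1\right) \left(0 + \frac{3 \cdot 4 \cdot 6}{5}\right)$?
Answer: $- \frac{396}{31} \approx -12.774$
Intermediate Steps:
$W = 0$ ($W = 0 \cdot 5 \left(0 + 12 \cdot 6 \cdot \frac{1}{5}\right) = 0 \cdot 5 \left(0 + 72 \cdot \frac{1}{5}\right) = 0 \cdot 5 \left(0 + \frac{72}{5}\right) = 0 \cdot 5 \cdot \frac{72}{5} = 0 \cdot 72 = 0$)
$v{\left(C,g \right)} = 0$
$\left(\frac{330}{310} + v{\left(\left(-5\right) 6,6 \right)}\right) \left(-12\right) = \left(\frac{330}{310} + 0\right) \left(-12\right) = \left(330 \cdot \frac{1}{310} + 0\right) \left(-12\right) = \left(\frac{33}{31} + 0\right) \left(-12\right) = \frac{33}{31} \left(-12\right) = - \frac{396}{31}$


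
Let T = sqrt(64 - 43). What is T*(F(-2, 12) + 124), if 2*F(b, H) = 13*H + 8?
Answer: 206*sqrt(21) ≈ 944.01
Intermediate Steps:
T = sqrt(21) ≈ 4.5826
F(b, H) = 4 + 13*H/2 (F(b, H) = (13*H + 8)/2 = (8 + 13*H)/2 = 4 + 13*H/2)
T*(F(-2, 12) + 124) = sqrt(21)*((4 + (13/2)*12) + 124) = sqrt(21)*((4 + 78) + 124) = sqrt(21)*(82 + 124) = sqrt(21)*206 = 206*sqrt(21)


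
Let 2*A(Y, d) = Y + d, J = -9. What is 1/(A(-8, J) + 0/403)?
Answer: -2/17 ≈ -0.11765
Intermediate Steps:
A(Y, d) = Y/2 + d/2 (A(Y, d) = (Y + d)/2 = Y/2 + d/2)
1/(A(-8, J) + 0/403) = 1/(((½)*(-8) + (½)*(-9)) + 0/403) = 1/((-4 - 9/2) + 0*(1/403)) = 1/(-17/2 + 0) = 1/(-17/2) = -2/17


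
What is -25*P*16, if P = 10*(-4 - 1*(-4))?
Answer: 0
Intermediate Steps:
P = 0 (P = 10*(-4 + 4) = 10*0 = 0)
-25*P*16 = -25*0*16 = 0*16 = 0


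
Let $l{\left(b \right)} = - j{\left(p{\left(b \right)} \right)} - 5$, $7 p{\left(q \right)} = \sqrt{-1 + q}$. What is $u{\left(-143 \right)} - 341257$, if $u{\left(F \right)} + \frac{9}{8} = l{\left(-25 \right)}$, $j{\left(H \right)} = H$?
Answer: $- \frac{2730105}{8} - \frac{i \sqrt{26}}{7} \approx -3.4126 \cdot 10^{5} - 0.72843 i$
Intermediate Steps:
$p{\left(q \right)} = \frac{\sqrt{-1 + q}}{7}$
$l{\left(b \right)} = -5 - \frac{\sqrt{-1 + b}}{7}$ ($l{\left(b \right)} = - \frac{\sqrt{-1 + b}}{7} - 5 = -5 - \frac{\sqrt{-1 + b}}{7}$)
$u{\left(F \right)} = - \frac{49}{8} - \frac{i \sqrt{26}}{7}$ ($u{\left(F \right)} = - \frac{9}{8} - \left(5 + \frac{\sqrt{-1 - 25}}{7}\right) = - \frac{9}{8} - \left(5 + \frac{\sqrt{-26}}{7}\right) = - \frac{9}{8} - \left(5 + \frac{i \sqrt{26}}{7}\right) = - \frac{49}{8} - \frac{i \sqrt{26}}{7}$)
$u{\left(-143 \right)} - 341257 = \left(- \frac{49}{8} - \frac{i \sqrt{26}}{7}\right) - 341257 = - \frac{2730105}{8} - \frac{i \sqrt{26}}{7}$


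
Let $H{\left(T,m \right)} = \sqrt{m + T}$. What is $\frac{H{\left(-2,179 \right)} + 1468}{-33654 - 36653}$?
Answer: $- \frac{1468}{70307} - \frac{\sqrt{177}}{70307} \approx -0.021069$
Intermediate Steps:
$H{\left(T,m \right)} = \sqrt{T + m}$
$\frac{H{\left(-2,179 \right)} + 1468}{-33654 - 36653} = \frac{\sqrt{-2 + 179} + 1468}{-33654 - 36653} = \frac{\sqrt{177} + 1468}{-70307} = \left(1468 + \sqrt{177}\right) \left(- \frac{1}{70307}\right) = - \frac{1468}{70307} - \frac{\sqrt{177}}{70307}$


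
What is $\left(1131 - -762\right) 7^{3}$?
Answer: $649299$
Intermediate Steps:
$\left(1131 - -762\right) 7^{3} = \left(1131 + 762\right) 343 = 1893 \cdot 343 = 649299$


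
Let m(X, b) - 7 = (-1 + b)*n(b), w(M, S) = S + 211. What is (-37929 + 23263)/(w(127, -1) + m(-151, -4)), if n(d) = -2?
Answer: -14666/227 ≈ -64.608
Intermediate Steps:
w(M, S) = 211 + S
m(X, b) = 9 - 2*b (m(X, b) = 7 + (-1 + b)*(-2) = 7 + (2 - 2*b) = 9 - 2*b)
(-37929 + 23263)/(w(127, -1) + m(-151, -4)) = (-37929 + 23263)/((211 - 1) + (9 - 2*(-4))) = -14666/(210 + (9 + 8)) = -14666/(210 + 17) = -14666/227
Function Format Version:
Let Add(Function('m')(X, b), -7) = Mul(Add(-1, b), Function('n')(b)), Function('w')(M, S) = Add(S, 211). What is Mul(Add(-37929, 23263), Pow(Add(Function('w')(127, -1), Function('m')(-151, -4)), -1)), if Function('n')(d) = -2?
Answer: Rational(-14666, 227) ≈ -64.608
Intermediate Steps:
Function('w')(M, S) = Add(211, S)
Function('m')(X, b) = Add(9, Mul(-2, b)) (Function('m')(X, b) = Add(7, Mul(Add(-1, b), -2)) = Add(7, Add(2, Mul(-2, b))) = Add(9, Mul(-2, b)))
Mul(Add(-37929, 23263), Pow(Add(Function('w')(127, -1), Function('m')(-151, -4)), -1)) = Mul(Add(-37929, 23263), Pow(Add(Add(211, -1), Add(9, Mul(-2, -4))), -1)) = Mul(-14666, Pow(Add(210, Add(9, 8)), -1)) = Mul(-14666, Pow(Add(210, 17), -1)) = Mul(-14666, Pow(227, -1)) = Mul(-14666, Rational(1, 227)) = Rational(-14666, 227)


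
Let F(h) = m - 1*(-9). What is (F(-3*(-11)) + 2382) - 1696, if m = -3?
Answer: 692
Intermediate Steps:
F(h) = 6 (F(h) = -3 - 1*(-9) = -3 + 9 = 6)
(F(-3*(-11)) + 2382) - 1696 = (6 + 2382) - 1696 = 2388 - 1696 = 692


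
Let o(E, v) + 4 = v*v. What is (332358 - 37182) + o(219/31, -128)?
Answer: 311556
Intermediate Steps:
o(E, v) = -4 + v**2 (o(E, v) = -4 + v*v = -4 + v**2)
(332358 - 37182) + o(219/31, -128) = (332358 - 37182) + (-4 + (-128)**2) = 295176 + (-4 + 16384) = 295176 + 16380 = 311556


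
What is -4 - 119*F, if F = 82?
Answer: -9762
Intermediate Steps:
-4 - 119*F = -4 - 119*82 = -4 - 9758 = -9762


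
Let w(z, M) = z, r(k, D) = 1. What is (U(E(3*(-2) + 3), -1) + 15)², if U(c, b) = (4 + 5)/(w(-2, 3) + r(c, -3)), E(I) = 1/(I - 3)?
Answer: 36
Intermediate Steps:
E(I) = 1/(-3 + I)
U(c, b) = -9 (U(c, b) = (4 + 5)/(-2 + 1) = 9/(-1) = 9*(-1) = -9)
(U(E(3*(-2) + 3), -1) + 15)² = (-9 + 15)² = 6² = 36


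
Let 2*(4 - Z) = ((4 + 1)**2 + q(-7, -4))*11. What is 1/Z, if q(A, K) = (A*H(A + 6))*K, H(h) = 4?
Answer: -2/1499 ≈ -0.0013342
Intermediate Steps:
q(A, K) = 4*A*K (q(A, K) = (A*4)*K = (4*A)*K = 4*A*K)
Z = -1499/2 (Z = 4 - ((4 + 1)**2 + 4*(-7)*(-4))*11/2 = 4 - (5**2 + 112)*11/2 = 4 - (25 + 112)*11/2 = 4 - 137*11/2 = 4 - 1/2*1507 = 4 - 1507/2 = -1499/2 ≈ -749.50)
1/Z = 1/(-1499/2) = -2/1499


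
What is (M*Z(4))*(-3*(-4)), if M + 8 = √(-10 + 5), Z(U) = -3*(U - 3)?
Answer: 288 - 36*I*√5 ≈ 288.0 - 80.498*I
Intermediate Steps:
Z(U) = 9 - 3*U (Z(U) = -3*(-3 + U) = 9 - 3*U)
M = -8 + I*√5 (M = -8 + √(-10 + 5) = -8 + √(-5) = -8 + I*√5 ≈ -8.0 + 2.2361*I)
(M*Z(4))*(-3*(-4)) = ((-8 + I*√5)*(9 - 3*4))*(-3*(-4)) = ((-8 + I*√5)*(9 - 12))*12 = ((-8 + I*√5)*(-3))*12 = (24 - 3*I*√5)*12 = 288 - 36*I*√5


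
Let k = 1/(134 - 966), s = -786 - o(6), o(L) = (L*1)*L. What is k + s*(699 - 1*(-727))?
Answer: -975247105/832 ≈ -1.1722e+6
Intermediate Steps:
o(L) = L² (o(L) = L*L = L²)
s = -822 (s = -786 - 1*6² = -786 - 1*36 = -786 - 36 = -822)
k = -1/832 (k = 1/(-832) = -1/832 ≈ -0.0012019)
k + s*(699 - 1*(-727)) = -1/832 - 822*(699 - 1*(-727)) = -1/832 - 822*(699 + 727) = -1/832 - 822*1426 = -1/832 - 1172172 = -975247105/832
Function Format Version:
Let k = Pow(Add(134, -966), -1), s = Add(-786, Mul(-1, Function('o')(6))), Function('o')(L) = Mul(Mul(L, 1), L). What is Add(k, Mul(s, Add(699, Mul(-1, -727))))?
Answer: Rational(-975247105, 832) ≈ -1.1722e+6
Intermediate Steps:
Function('o')(L) = Pow(L, 2) (Function('o')(L) = Mul(L, L) = Pow(L, 2))
s = -822 (s = Add(-786, Mul(-1, Pow(6, 2))) = Add(-786, Mul(-1, 36)) = Add(-786, -36) = -822)
k = Rational(-1, 832) (k = Pow(-832, -1) = Rational(-1, 832) ≈ -0.0012019)
Add(k, Mul(s, Add(699, Mul(-1, -727)))) = Add(Rational(-1, 832), Mul(-822, Add(699, Mul(-1, -727)))) = Add(Rational(-1, 832), Mul(-822, Add(699, 727))) = Add(Rational(-1, 832), Mul(-822, 1426)) = Add(Rational(-1, 832), -1172172) = Rational(-975247105, 832)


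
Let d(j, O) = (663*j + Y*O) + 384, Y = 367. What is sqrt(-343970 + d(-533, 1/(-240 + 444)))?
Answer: I*sqrt(7251205143)/102 ≈ 834.84*I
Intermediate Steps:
d(j, O) = 384 + 367*O + 663*j (d(j, O) = (663*j + 367*O) + 384 = (367*O + 663*j) + 384 = 384 + 367*O + 663*j)
sqrt(-343970 + d(-533, 1/(-240 + 444))) = sqrt(-343970 + (384 + 367/(-240 + 444) + 663*(-533))) = sqrt(-343970 + (384 + 367/204 - 353379)) = sqrt(-343970 - 72010613/204) = sqrt(-142180493/204) = I*sqrt(7251205143)/102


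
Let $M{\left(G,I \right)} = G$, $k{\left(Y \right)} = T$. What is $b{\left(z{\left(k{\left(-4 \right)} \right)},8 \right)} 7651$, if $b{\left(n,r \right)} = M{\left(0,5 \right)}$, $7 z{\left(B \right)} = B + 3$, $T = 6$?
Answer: $0$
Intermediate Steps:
$k{\left(Y \right)} = 6$
$z{\left(B \right)} = \frac{3}{7} + \frac{B}{7}$ ($z{\left(B \right)} = \frac{B + 3}{7} = \frac{3 + B}{7} = \frac{3}{7} + \frac{B}{7}$)
$b{\left(n,r \right)} = 0$
$b{\left(z{\left(k{\left(-4 \right)} \right)},8 \right)} 7651 = 0 \cdot 7651 = 0$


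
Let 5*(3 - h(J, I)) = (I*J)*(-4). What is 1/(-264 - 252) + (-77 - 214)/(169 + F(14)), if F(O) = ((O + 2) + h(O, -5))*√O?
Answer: -25385759/4847820 - 10767*√14/9395 ≈ -9.5246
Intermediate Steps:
h(J, I) = 3 + 4*I*J/5 (h(J, I) = 3 - I*J*(-4)/5 = 3 - (-4)*I*J/5 = 3 + 4*I*J/5)
F(O) = √O*(5 - 3*O) (F(O) = ((O + 2) + (3 + (⅘)*(-5)*O))*√O = ((2 + O) + (3 - 4*O))*√O = (5 - 3*O)*√O = √O*(5 - 3*O))
1/(-264 - 252) + (-77 - 214)/(169 + F(14)) = 1/(-264 - 252) + (-77 - 214)/(169 + √14*(5 - 3*14)) = 1/(-516) - 291/(169 + √14*(5 - 42)) = -1/516 - 291/(169 + √14*(-37)) = -1/516 - 291/(169 - 37*√14)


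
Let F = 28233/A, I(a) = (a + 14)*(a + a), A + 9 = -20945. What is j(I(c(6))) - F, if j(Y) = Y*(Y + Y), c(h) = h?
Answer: 2413929033/20954 ≈ 1.1520e+5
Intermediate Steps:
A = -20954 (A = -9 - 20945 = -20954)
I(a) = 2*a*(14 + a) (I(a) = (14 + a)*(2*a) = 2*a*(14 + a))
j(Y) = 2*Y² (j(Y) = Y*(2*Y) = 2*Y²)
F = -28233/20954 (F = 28233/(-20954) = 28233*(-1/20954) = -28233/20954 ≈ -1.3474)
j(I(c(6))) - F = 2*(2*6*(14 + 6))² - 1*(-28233/20954) = 2*(2*6*20)² + 28233/20954 = 2*240² + 28233/20954 = 2*57600 + 28233/20954 = 115200 + 28233/20954 = 2413929033/20954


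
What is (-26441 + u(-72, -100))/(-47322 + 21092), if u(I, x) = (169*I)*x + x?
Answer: -1190259/26230 ≈ -45.378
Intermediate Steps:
u(I, x) = x + 169*I*x (u(I, x) = 169*I*x + x = x + 169*I*x)
(-26441 + u(-72, -100))/(-47322 + 21092) = (-26441 - 100*(1 + 169*(-72)))/(-47322 + 21092) = (-26441 - 100*(1 - 12168))/(-26230) = (-26441 - 100*(-12167))*(-1/26230) = (-26441 + 1216700)*(-1/26230) = 1190259*(-1/26230) = -1190259/26230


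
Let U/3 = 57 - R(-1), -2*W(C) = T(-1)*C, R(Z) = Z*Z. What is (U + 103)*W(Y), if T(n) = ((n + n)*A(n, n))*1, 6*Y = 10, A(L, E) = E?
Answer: -1355/3 ≈ -451.67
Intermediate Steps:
Y = 5/3 (Y = (1/6)*10 = 5/3 ≈ 1.6667)
R(Z) = Z**2
T(n) = 2*n**2 (T(n) = ((n + n)*n)*1 = ((2*n)*n)*1 = (2*n**2)*1 = 2*n**2)
W(C) = -C (W(C) = -2*(-1)**2*C/2 = -2*1*C/2 = -C)
U = 168 (U = 3*(57 - 1*(-1)**2) = 3*(57 - 1*1) = 3*(57 - 1) = 3*56 = 168)
(U + 103)*W(Y) = (168 + 103)*(-1*5/3) = 271*(-5/3) = -1355/3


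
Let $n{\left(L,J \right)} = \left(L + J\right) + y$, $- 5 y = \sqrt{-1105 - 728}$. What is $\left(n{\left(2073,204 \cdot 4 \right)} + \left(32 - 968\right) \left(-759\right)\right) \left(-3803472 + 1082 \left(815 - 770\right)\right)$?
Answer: $-2678334812766 + \frac{3754782 i \sqrt{1833}}{5} \approx -2.6783 \cdot 10^{12} + 3.2151 \cdot 10^{7} i$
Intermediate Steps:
$y = - \frac{i \sqrt{1833}}{5}$ ($y = - \frac{\sqrt{-1105 - 728}}{5} = - \frac{\sqrt{-1833}}{5} = - \frac{i \sqrt{1833}}{5} \approx - 8.5627 i$)
$n{\left(L,J \right)} = J + L - \frac{i \sqrt{1833}}{5}$ ($n{\left(L,J \right)} = \left(L + J\right) - \frac{i \sqrt{1833}}{5} = \left(J + L\right) - \frac{i \sqrt{1833}}{5} = J + L - \frac{i \sqrt{1833}}{5}$)
$\left(n{\left(2073,204 \cdot 4 \right)} + \left(32 - 968\right) \left(-759\right)\right) \left(-3803472 + 1082 \left(815 - 770\right)\right) = \left(\left(204 \cdot 4 + 2073 - \frac{i \sqrt{1833}}{5}\right) + \left(32 - 968\right) \left(-759\right)\right) \left(-3803472 + 1082 \left(815 - 770\right)\right) = \left(\left(816 + 2073 - \frac{i \sqrt{1833}}{5}\right) - -710424\right) \left(-3803472 + 1082 \cdot 45\right) = \left(\left(2889 - \frac{i \sqrt{1833}}{5}\right) + 710424\right) \left(-3803472 + 48690\right) = \left(713313 - \frac{i \sqrt{1833}}{5}\right) \left(-3754782\right) = -2678334812766 + \frac{3754782 i \sqrt{1833}}{5}$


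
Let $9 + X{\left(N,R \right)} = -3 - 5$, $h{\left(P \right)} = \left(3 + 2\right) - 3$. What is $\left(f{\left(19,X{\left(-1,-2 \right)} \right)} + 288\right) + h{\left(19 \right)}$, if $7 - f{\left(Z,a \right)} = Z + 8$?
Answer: $270$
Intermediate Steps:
$h{\left(P \right)} = 2$ ($h{\left(P \right)} = 5 - 3 = 2$)
$X{\left(N,R \right)} = -17$ ($X{\left(N,R \right)} = -9 - 8 = -17$)
$f{\left(Z,a \right)} = -1 - Z$ ($f{\left(Z,a \right)} = 7 - \left(Z + 8\right) = 7 - \left(8 + Z\right) = -1 - Z$)
$\left(f{\left(19,X{\left(-1,-2 \right)} \right)} + 288\right) + h{\left(19 \right)} = \left(\left(-1 - 19\right) + 288\right) + 2 = \left(-20 + 288\right) + 2 = 268 + 2 = 270$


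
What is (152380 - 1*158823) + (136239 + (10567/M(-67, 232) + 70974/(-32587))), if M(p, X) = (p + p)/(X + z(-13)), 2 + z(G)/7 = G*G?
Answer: 84335323823/4366658 ≈ 19313.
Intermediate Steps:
z(G) = -14 + 7*G² (z(G) = -14 + 7*(G*G) = -14 + 7*G²)
M(p, X) = 2*p/(1169 + X) (M(p, X) = (p + p)/(X + (-14 + 7*(-13)²)) = (2*p)/(X + (-14 + 7*169)) = (2*p)/(X + (-14 + 1183)) = (2*p)/(X + 1169) = (2*p)/(1169 + X) = 2*p/(1169 + X))
(152380 - 1*158823) + (136239 + (10567/M(-67, 232) + 70974/(-32587))) = (152380 - 1*158823) + (136239 + (10567/((2*(-67)/(1169 + 232))) + 70974/(-32587))) = (152380 - 158823) + (136239 + (10567/((2*(-67)/1401)) + 70974*(-1/32587))) = -6443 + (136239 + (10567/((2*(-67)*(1/1401))) - 70974/32587)) = -6443 + (136239 + (10567/(-134/1401) - 70974/32587)) = -6443 + (136239 + (10567*(-1401/134) - 70974/32587)) = -6443 + (136239 + (-14804367/134 - 70974/32587)) = -6443 + (136239 - 482439417945/4366658) = -6443 + 112469701317/4366658 = 84335323823/4366658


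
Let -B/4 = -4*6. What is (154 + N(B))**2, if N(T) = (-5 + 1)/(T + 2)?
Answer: 56911936/2401 ≈ 23703.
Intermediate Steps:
B = 96 (B = -(-16)*6 = -4*(-24) = 96)
N(T) = -4/(2 + T)
(154 + N(B))**2 = (154 - 4/(2 + 96))**2 = (154 - 4/98)**2 = (154 - 4*1/98)**2 = (154 - 2/49)**2 = (7544/49)**2 = 56911936/2401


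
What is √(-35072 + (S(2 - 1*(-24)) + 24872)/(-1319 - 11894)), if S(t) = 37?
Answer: I*√6123317040185/13213 ≈ 187.28*I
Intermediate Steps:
√(-35072 + (S(2 - 1*(-24)) + 24872)/(-1319 - 11894)) = √(-35072 + (37 + 24872)/(-1319 - 11894)) = √(-35072 + 24909/(-13213)) = √(-35072 + 24909*(-1/13213)) = √(-35072 - 24909/13213) = √(-463431245/13213) = I*√6123317040185/13213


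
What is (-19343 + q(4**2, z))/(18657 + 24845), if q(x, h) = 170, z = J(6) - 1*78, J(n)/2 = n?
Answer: -19173/43502 ≈ -0.44074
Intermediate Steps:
J(n) = 2*n
z = -66 (z = 2*6 - 1*78 = 12 - 78 = -66)
(-19343 + q(4**2, z))/(18657 + 24845) = (-19343 + 170)/(18657 + 24845) = -19173/43502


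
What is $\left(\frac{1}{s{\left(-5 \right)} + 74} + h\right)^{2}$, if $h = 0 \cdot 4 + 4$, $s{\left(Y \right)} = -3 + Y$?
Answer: $\frac{70225}{4356} \approx 16.121$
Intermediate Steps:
$h = 4$ ($h = 0 + 4 = 4$)
$\left(\frac{1}{s{\left(-5 \right)} + 74} + h\right)^{2} = \left(\frac{1}{\left(-3 - 5\right) + 74} + 4\right)^{2} = \left(\frac{1}{-8 + 74} + 4\right)^{2} = \left(\frac{1}{66} + 4\right)^{2} = \left(\frac{265}{66}\right)^{2} = \frac{70225}{4356}$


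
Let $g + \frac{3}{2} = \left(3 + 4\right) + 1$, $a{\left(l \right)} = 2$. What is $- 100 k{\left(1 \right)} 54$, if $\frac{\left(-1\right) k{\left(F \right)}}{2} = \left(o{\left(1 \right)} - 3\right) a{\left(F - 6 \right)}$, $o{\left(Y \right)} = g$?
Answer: $75600$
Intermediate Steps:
$g = \frac{13}{2}$ ($g = - \frac{3}{2} + \left(\left(3 + 4\right) + 1\right) = - \frac{3}{2} + \left(7 + 1\right) = - \frac{3}{2} + 8 = \frac{13}{2} \approx 6.5$)
$o{\left(Y \right)} = \frac{13}{2}$
$k{\left(F \right)} = -14$ ($k{\left(F \right)} = - 2 \left(\frac{13}{2} - 3\right) 2 = - 2 \cdot \frac{7}{2} \cdot 2 = \left(-2\right) 7 = -14$)
$- 100 k{\left(1 \right)} 54 = \left(-100\right) \left(-14\right) 54 = 1400 \cdot 54 = 75600$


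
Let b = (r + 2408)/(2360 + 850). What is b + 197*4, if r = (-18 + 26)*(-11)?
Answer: 253180/321 ≈ 788.72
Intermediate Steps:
r = -88 (r = 8*(-11) = -88)
b = 232/321 (b = (-88 + 2408)/(2360 + 850) = 2320/3210 = 2320*(1/3210) = 232/321 ≈ 0.72274)
b + 197*4 = 232/321 + 197*4 = 232/321 + 788 = 253180/321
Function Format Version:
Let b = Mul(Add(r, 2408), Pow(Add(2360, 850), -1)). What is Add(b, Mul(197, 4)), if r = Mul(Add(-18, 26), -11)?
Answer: Rational(253180, 321) ≈ 788.72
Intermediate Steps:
r = -88 (r = Mul(8, -11) = -88)
b = Rational(232, 321) (b = Mul(Add(-88, 2408), Pow(Add(2360, 850), -1)) = Mul(2320, Pow(3210, -1)) = Mul(2320, Rational(1, 3210)) = Rational(232, 321) ≈ 0.72274)
Add(b, Mul(197, 4)) = Add(Rational(232, 321), Mul(197, 4)) = Add(Rational(232, 321), 788) = Rational(253180, 321)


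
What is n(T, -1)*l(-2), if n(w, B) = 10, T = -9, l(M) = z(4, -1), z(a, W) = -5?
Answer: -50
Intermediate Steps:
l(M) = -5
n(T, -1)*l(-2) = 10*(-5) = -50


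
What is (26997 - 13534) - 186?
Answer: 13277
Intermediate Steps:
(26997 - 13534) - 186 = 13463 - 186 = 13277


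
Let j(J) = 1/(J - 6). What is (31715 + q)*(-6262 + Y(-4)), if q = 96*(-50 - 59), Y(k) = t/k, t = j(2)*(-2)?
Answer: -1064611347/8 ≈ -1.3308e+8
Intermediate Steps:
j(J) = 1/(-6 + J)
t = ½ (t = -2/(-6 + 2) = -2/(-4) = -¼*(-2) = ½ ≈ 0.50000)
Y(k) = 1/(2*k)
q = -10464 (q = 96*(-109) = -10464)
(31715 + q)*(-6262 + Y(-4)) = (31715 - 10464)*(-6262 + (½)/(-4)) = 21251*(-6262 + (½)*(-¼)) = 21251*(-6262 - ⅛) = 21251*(-50097/8) = -1064611347/8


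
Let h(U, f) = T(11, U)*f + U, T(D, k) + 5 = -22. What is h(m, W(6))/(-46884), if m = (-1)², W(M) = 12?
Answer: 323/46884 ≈ 0.0068893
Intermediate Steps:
T(D, k) = -27 (T(D, k) = -5 - 22 = -27)
m = 1
h(U, f) = U - 27*f (h(U, f) = -27*f + U = U - 27*f)
h(m, W(6))/(-46884) = (1 - 27*12)/(-46884) = (1 - 324)*(-1/46884) = -323*(-1/46884) = 323/46884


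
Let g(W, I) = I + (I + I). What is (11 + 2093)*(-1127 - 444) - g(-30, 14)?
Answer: -3305426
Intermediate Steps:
g(W, I) = 3*I (g(W, I) = I + 2*I = 3*I)
(11 + 2093)*(-1127 - 444) - g(-30, 14) = (11 + 2093)*(-1127 - 444) - 3*14 = 2104*(-1571) - 1*42 = -3305384 - 42 = -3305426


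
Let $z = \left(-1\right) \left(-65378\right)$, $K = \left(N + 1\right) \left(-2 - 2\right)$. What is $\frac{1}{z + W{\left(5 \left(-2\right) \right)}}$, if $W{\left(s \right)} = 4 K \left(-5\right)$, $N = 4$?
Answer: $\frac{1}{65778} \approx 1.5203 \cdot 10^{-5}$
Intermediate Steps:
$K = -20$ ($K = \left(4 + 1\right) \left(-2 - 2\right) = 5 \left(-4\right) = -20$)
$z = 65378$
$W{\left(s \right)} = 400$ ($W{\left(s \right)} = 4 \left(-20\right) \left(-5\right) = \left(-80\right) \left(-5\right) = 400$)
$\frac{1}{z + W{\left(5 \left(-2\right) \right)}} = \frac{1}{65378 + 400} = \frac{1}{65778}$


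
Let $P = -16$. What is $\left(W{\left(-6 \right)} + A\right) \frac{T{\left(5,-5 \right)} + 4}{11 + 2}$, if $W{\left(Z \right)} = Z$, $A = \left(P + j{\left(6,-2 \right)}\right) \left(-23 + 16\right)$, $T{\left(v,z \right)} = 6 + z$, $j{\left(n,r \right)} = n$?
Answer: $\frac{320}{13} \approx 24.615$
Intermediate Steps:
$A = 70$ ($A = \left(-16 + 6\right) \left(-23 + 16\right) = \left(-10\right) \left(-7\right) = 70$)
$\left(W{\left(-6 \right)} + A\right) \frac{T{\left(5,-5 \right)} + 4}{11 + 2} = \left(-6 + 70\right) \frac{\left(6 - 5\right) + 4}{11 + 2} = 64 \frac{1 + 4}{13} = 64 \cdot 5 \cdot \frac{1}{13} = 64 \cdot \frac{5}{13} = \frac{320}{13}$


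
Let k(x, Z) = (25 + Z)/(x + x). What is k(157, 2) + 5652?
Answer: 1774755/314 ≈ 5652.1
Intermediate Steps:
k(x, Z) = (25 + Z)/(2*x) (k(x, Z) = (25 + Z)/((2*x)) = (25 + Z)*(1/(2*x)) = (25 + Z)/(2*x))
k(157, 2) + 5652 = (1/2)*(25 + 2)/157 + 5652 = (1/2)*(1/157)*27 + 5652 = 27/314 + 5652 = 1774755/314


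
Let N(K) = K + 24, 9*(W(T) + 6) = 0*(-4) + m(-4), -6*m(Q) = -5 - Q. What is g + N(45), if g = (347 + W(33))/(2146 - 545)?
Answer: 5983741/86454 ≈ 69.213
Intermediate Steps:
m(Q) = ⅚ + Q/6 (m(Q) = -(-5 - Q)/6 = ⅚ + Q/6)
W(T) = -323/54 (W(T) = -6 + (0*(-4) + (⅚ + (⅙)*(-4)))/9 = -6 + (0 + (⅚ - ⅔))/9 = -6 + (0 + ⅙)/9 = -6 + (⅑)*(⅙) = -6 + 1/54 = -323/54)
g = 18415/86454 (g = (347 - 323/54)/(2146 - 545) = (18415/54)/1601 = (18415/54)*(1/1601) = 18415/86454 ≈ 0.21300)
N(K) = 24 + K
g + N(45) = 18415/86454 + (24 + 45) = 18415/86454 + 69 = 5983741/86454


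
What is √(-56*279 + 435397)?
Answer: √419773 ≈ 647.90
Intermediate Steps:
√(-56*279 + 435397) = √(-15624 + 435397) = √419773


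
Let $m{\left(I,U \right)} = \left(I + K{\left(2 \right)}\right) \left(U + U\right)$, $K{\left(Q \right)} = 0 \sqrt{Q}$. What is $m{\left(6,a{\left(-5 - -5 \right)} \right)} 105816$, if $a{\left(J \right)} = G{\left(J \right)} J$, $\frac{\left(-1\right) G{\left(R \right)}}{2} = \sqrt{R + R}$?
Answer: $0$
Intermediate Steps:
$K{\left(Q \right)} = 0$
$G{\left(R \right)} = - 2 \sqrt{2} \sqrt{R}$ ($G{\left(R \right)} = - 2 \sqrt{R + R} = - 2 \sqrt{2 R} = - 2 \sqrt{2} \sqrt{R}$)
$a{\left(J \right)} = - 2 \sqrt{2} J^{\frac{3}{2}}$ ($a{\left(J \right)} = - 2 \sqrt{2} \sqrt{J} J = - 2 \sqrt{2} J^{\frac{3}{2}}$)
$m{\left(I,U \right)} = 2 I U$ ($m{\left(I,U \right)} = \left(I + 0\right) \left(U + U\right) = I 2 U = 2 I U$)
$m{\left(6,a{\left(-5 - -5 \right)} \right)} 105816 = 2 \cdot 6 \left(- 2 \sqrt{2} \left(-5 - -5\right)^{\frac{3}{2}}\right) 105816 = 2 \cdot 6 \left(- 2 \sqrt{2} \left(-5 + 5\right)^{\frac{3}{2}}\right) 105816 = 2 \cdot 6 \left(- 2 \sqrt{2} \cdot 0^{\frac{3}{2}}\right) 105816 = 2 \cdot 6 \left(\left(-2\right) \sqrt{2} \cdot 0\right) 105816 = 2 \cdot 6 \cdot 0 \cdot 105816 = 0 \cdot 105816 = 0$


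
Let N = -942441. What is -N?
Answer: 942441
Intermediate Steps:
-N = -1*(-942441) = 942441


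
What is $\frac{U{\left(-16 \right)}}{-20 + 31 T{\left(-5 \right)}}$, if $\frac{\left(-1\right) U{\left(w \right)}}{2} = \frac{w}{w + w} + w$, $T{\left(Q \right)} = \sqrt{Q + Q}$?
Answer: $- \frac{62}{1001} - \frac{961 i \sqrt{10}}{10010} \approx -0.061938 - 0.30359 i$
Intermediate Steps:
$T{\left(Q \right)} = \sqrt{2} \sqrt{Q}$ ($T{\left(Q \right)} = \sqrt{2 Q} = \sqrt{2} \sqrt{Q}$)
$U{\left(w \right)} = -1 - 2 w$ ($U{\left(w \right)} = - 2 \left(\frac{w}{w + w} + w\right) = - 2 \left(\frac{w}{2 w} + w\right) = - 2 \left(\frac{1}{2 w} w + w\right) = - 2 \left(\frac{1}{2} + w\right) = -1 - 2 w$)
$\frac{U{\left(-16 \right)}}{-20 + 31 T{\left(-5 \right)}} = \frac{-1 - -32}{-20 + 31 \sqrt{2} \sqrt{-5}} = \frac{-1 + 32}{-20 + 31 \sqrt{2} i \sqrt{5}} = \frac{31}{-20 + 31 i \sqrt{10}}$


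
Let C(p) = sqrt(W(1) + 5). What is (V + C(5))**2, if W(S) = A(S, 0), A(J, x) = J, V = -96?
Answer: (96 - sqrt(6))**2 ≈ 8751.7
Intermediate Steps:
W(S) = S
C(p) = sqrt(6) (C(p) = sqrt(1 + 5) = sqrt(6))
(V + C(5))**2 = (-96 + sqrt(6))**2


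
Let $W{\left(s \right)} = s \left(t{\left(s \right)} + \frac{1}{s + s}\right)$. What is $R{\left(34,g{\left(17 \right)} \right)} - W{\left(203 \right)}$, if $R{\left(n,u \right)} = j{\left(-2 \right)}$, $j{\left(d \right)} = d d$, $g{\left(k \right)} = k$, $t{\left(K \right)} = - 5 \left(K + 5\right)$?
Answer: $\frac{422247}{2} \approx 2.1112 \cdot 10^{5}$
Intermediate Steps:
$t{\left(K \right)} = -25 - 5 K$ ($t{\left(K \right)} = - 5 \left(5 + K\right) = -25 - 5 K$)
$j{\left(d \right)} = d^{2}$
$R{\left(n,u \right)} = 4$ ($R{\left(n,u \right)} = \left(-2\right)^{2} = 4$)
$W{\left(s \right)} = s \left(-25 + \frac{1}{2 s} - 5 s\right)$ ($W{\left(s \right)} = s \left(\left(-25 - 5 s\right) + \frac{1}{s + s}\right) = s \left(\left(-25 - 5 s\right) + \frac{1}{2 s}\right) = s \left(-25 + \frac{1}{2 s} - 5 s\right)$)
$R{\left(34,g{\left(17 \right)} \right)} - W{\left(203 \right)} = 4 - \left(\frac{1}{2} - 1015 \left(5 + 203\right)\right) = 4 - \left(\frac{1}{2} - 1015 \cdot 208\right) = 4 - \left(\frac{1}{2} - 211120\right) = 4 - - \frac{422239}{2} = 4 + \frac{422239}{2} = \frac{422247}{2}$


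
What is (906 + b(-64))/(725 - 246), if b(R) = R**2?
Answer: 5002/479 ≈ 10.443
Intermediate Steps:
(906 + b(-64))/(725 - 246) = (906 + (-64)**2)/(725 - 246) = (906 + 4096)/479 = 5002*(1/479) = 5002/479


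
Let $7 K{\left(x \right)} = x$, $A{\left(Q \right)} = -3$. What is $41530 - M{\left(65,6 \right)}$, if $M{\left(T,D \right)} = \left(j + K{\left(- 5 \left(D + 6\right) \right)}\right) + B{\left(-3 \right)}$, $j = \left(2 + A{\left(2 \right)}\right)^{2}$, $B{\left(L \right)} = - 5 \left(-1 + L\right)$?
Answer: $\frac{290623}{7} \approx 41518.0$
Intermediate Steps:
$B{\left(L \right)} = 5 - 5 L$
$K{\left(x \right)} = \frac{x}{7}$
$j = 1$ ($j = \left(2 - 3\right)^{2} = \left(-1\right)^{2} = 1$)
$M{\left(T,D \right)} = \frac{117}{7} - \frac{5 D}{7}$ ($M{\left(T,D \right)} = \left(1 + \frac{\left(-5\right) \left(D + 6\right)}{7}\right) + \left(5 - -15\right) = \left(1 + \frac{\left(-5\right) \left(6 + D\right)}{7}\right) + \left(5 + 15\right) = \left(1 + \frac{-30 - 5 D}{7}\right) + 20 = \left(1 - \left(\frac{30}{7} + \frac{5 D}{7}\right)\right) + 20 = \left(- \frac{23}{7} - \frac{5 D}{7}\right) + 20 = \frac{117}{7} - \frac{5 D}{7}$)
$41530 - M{\left(65,6 \right)} = 41530 - \left(\frac{117}{7} - \frac{30}{7}\right) = 41530 - \frac{87}{7} = \frac{290623}{7}$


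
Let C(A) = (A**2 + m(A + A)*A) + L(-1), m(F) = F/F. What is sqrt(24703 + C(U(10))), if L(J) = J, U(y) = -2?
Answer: 8*sqrt(386) ≈ 157.18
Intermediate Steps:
m(F) = 1
C(A) = -1 + A + A**2 (C(A) = (A**2 + 1*A) - 1 = (A**2 + A) - 1 = (A + A**2) - 1 = -1 + A + A**2)
sqrt(24703 + C(U(10))) = sqrt(24703 + (-1 - 2 + (-2)**2)) = sqrt(24703 + (-1 - 2 + 4)) = sqrt(24703 + 1) = sqrt(24704) = 8*sqrt(386)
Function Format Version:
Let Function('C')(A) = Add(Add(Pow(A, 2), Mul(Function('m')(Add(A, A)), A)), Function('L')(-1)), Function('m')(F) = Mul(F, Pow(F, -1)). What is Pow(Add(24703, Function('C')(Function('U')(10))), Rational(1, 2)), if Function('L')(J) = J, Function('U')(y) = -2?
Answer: Mul(8, Pow(386, Rational(1, 2))) ≈ 157.18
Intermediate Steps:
Function('m')(F) = 1
Function('C')(A) = Add(-1, A, Pow(A, 2)) (Function('C')(A) = Add(Add(Pow(A, 2), Mul(1, A)), -1) = Add(Add(Pow(A, 2), A), -1) = Add(Add(A, Pow(A, 2)), -1) = Add(-1, A, Pow(A, 2)))
Pow(Add(24703, Function('C')(Function('U')(10))), Rational(1, 2)) = Pow(Add(24703, Add(-1, -2, Pow(-2, 2))), Rational(1, 2)) = Pow(Add(24703, Add(-1, -2, 4)), Rational(1, 2)) = Pow(Add(24703, 1), Rational(1, 2)) = Pow(24704, Rational(1, 2)) = Mul(8, Pow(386, Rational(1, 2)))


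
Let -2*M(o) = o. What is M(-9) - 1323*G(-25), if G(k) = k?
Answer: 66159/2 ≈ 33080.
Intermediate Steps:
M(o) = -o/2
M(-9) - 1323*G(-25) = -½*(-9) - 1323*(-25) = 9/2 + 33075 = 66159/2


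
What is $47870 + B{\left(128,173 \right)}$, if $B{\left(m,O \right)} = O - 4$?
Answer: $48039$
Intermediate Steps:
$B{\left(m,O \right)} = -4 + O$ ($B{\left(m,O \right)} = O - 4 = -4 + O$)
$47870 + B{\left(128,173 \right)} = 47870 + \left(-4 + 173\right) = 47870 + 169 = 48039$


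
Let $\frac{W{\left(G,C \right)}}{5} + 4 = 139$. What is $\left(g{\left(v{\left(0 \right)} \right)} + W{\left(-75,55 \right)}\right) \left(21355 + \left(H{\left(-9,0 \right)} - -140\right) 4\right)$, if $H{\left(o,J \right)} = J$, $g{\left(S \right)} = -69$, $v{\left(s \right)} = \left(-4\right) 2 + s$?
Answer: $13280490$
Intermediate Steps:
$v{\left(s \right)} = -8 + s$
$W{\left(G,C \right)} = 675$ ($W{\left(G,C \right)} = -20 + 5 \cdot 139 = -20 + 695 = 675$)
$\left(g{\left(v{\left(0 \right)} \right)} + W{\left(-75,55 \right)}\right) \left(21355 + \left(H{\left(-9,0 \right)} - -140\right) 4\right) = \left(-69 + 675\right) \left(21355 + \left(0 - -140\right) 4\right) = 606 \left(21355 + \left(0 + 140\right) 4\right) = 606 \left(21355 + 140 \cdot 4\right) = 606 \left(21355 + 560\right) = 606 \cdot 21915 = 13280490$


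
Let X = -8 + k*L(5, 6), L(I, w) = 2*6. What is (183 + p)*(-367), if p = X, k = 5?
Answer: -86245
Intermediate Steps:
L(I, w) = 12
X = 52 (X = -8 + 5*12 = -8 + 60 = 52)
p = 52
(183 + p)*(-367) = (183 + 52)*(-367) = 235*(-367) = -86245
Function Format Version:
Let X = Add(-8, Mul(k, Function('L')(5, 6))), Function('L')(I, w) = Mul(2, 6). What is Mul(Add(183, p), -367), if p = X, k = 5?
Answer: -86245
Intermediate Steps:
Function('L')(I, w) = 12
X = 52 (X = Add(-8, Mul(5, 12)) = Add(-8, 60) = 52)
p = 52
Mul(Add(183, p), -367) = Mul(Add(183, 52), -367) = Mul(235, -367) = -86245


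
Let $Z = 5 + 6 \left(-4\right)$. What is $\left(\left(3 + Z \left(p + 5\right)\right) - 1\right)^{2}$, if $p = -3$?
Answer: $1296$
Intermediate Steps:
$Z = -19$ ($Z = 5 - 24 = -19$)
$\left(\left(3 + Z \left(p + 5\right)\right) - 1\right)^{2} = \left(\left(3 - 19 \left(-3 + 5\right)\right) - 1\right)^{2} = \left(\left(3 - 38\right) - 1\right)^{2} = \left(-35 - 1\right)^{2} = \left(-36\right)^{2} = 1296$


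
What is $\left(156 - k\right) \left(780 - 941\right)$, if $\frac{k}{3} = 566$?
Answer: $248262$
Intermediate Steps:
$k = 1698$ ($k = 3 \cdot 566 = 1698$)
$\left(156 - k\right) \left(780 - 941\right) = \left(156 - 1698\right) \left(780 - 941\right) = \left(156 - 1698\right) \left(-161\right) = \left(-1542\right) \left(-161\right) = 248262$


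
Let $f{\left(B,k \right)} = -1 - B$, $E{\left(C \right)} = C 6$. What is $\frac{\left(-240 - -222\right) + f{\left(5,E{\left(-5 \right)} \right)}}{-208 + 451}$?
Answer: $- \frac{8}{81} \approx -0.098765$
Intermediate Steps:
$E{\left(C \right)} = 6 C$
$\frac{\left(-240 - -222\right) + f{\left(5,E{\left(-5 \right)} \right)}}{-208 + 451} = \frac{\left(-240 - -222\right) - 6}{-208 + 451} = \frac{\left(-240 + 222\right) - 6}{243} = \left(-18 - 6\right) \frac{1}{243} = \left(-24\right) \frac{1}{243} = - \frac{8}{81}$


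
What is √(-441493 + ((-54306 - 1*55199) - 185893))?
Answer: I*√736891 ≈ 858.42*I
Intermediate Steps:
√(-441493 + ((-54306 - 1*55199) - 185893)) = √(-441493 + ((-54306 - 55199) - 185893)) = √(-441493 + (-109505 - 185893)) = √(-441493 - 295398) = √(-736891) = I*√736891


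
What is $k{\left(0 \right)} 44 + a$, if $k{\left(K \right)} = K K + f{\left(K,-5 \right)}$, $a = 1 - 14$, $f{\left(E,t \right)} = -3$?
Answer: $-145$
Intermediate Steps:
$a = -13$ ($a = 1 - 14 = -13$)
$k{\left(K \right)} = -3 + K^{2}$ ($k{\left(K \right)} = K K - 3 = K^{2} - 3 = -3 + K^{2}$)
$k{\left(0 \right)} 44 + a = \left(-3 + 0^{2}\right) 44 - 13 = \left(-3 + 0\right) 44 - 13 = \left(-3\right) 44 - 13 = -132 - 13 = -145$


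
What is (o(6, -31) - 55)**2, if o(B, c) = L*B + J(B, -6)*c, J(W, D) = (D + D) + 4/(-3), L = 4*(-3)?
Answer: 737881/9 ≈ 81987.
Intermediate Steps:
L = -12
J(W, D) = -4/3 + 2*D (J(W, D) = 2*D + 4*(-1/3) = 2*D - 4/3 = -4/3 + 2*D)
o(B, c) = -12*B - 40*c/3 (o(B, c) = -12*B + (-4/3 + 2*(-6))*c = -12*B + (-4/3 - 12)*c = -12*B - 40*c/3)
(o(6, -31) - 55)**2 = ((-12*6 - 40/3*(-31)) - 55)**2 = ((-72 + 1240/3) - 55)**2 = (1024/3 - 55)**2 = (859/3)**2 = 737881/9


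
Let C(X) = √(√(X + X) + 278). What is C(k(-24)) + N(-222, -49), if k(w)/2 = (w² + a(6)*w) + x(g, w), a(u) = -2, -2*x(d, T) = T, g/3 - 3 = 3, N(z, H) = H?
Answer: -49 + √(278 + 4*√159) ≈ -30.877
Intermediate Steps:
g = 18 (g = 9 + 3*3 = 9 + 9 = 18)
x(d, T) = -T/2
k(w) = -5*w + 2*w² (k(w) = 2*((w² - 2*w) - w/2) = 2*(w² - 5*w/2) = -5*w + 2*w²)
C(X) = √(278 + √2*√X) (C(X) = √(√(2*X) + 278) = √(√2*√X + 278) = √(278 + √2*√X))
C(k(-24)) + N(-222, -49) = √(278 + √2*√(-24*(-5 + 2*(-24)))) - 49 = √(278 + √2*√(-24*(-5 - 48))) - 49 = √(278 + √2*√(-24*(-53))) - 49 = √(278 + √2*√1272) - 49 = √(278 + √2*(2*√318)) - 49 = √(278 + 4*√159) - 49 = -49 + √(278 + 4*√159)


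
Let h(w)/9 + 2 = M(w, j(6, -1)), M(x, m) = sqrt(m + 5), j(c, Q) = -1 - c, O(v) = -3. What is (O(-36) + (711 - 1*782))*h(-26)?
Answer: 1332 - 666*I*sqrt(2) ≈ 1332.0 - 941.87*I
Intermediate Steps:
M(x, m) = sqrt(5 + m)
h(w) = -18 + 9*I*sqrt(2) (h(w) = -18 + 9*sqrt(5 + (-1 - 1*6)) = -18 + 9*sqrt(5 + (-1 - 6)) = -18 + 9*sqrt(5 - 7) = -18 + 9*sqrt(-2) = -18 + 9*(I*sqrt(2)) = -18 + 9*I*sqrt(2))
(O(-36) + (711 - 1*782))*h(-26) = (-3 + (711 - 1*782))*(-18 + 9*I*sqrt(2)) = (-3 + (711 - 782))*(-18 + 9*I*sqrt(2)) = (-3 - 71)*(-18 + 9*I*sqrt(2)) = -74*(-18 + 9*I*sqrt(2)) = 1332 - 666*I*sqrt(2)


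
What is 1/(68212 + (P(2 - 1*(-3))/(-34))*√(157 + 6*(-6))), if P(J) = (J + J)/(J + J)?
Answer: 34/2319197 ≈ 1.4660e-5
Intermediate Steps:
P(J) = 1 (P(J) = (2*J)/((2*J)) = (2*J)*(1/(2*J)) = 1)
1/(68212 + (P(2 - 1*(-3))/(-34))*√(157 + 6*(-6))) = 1/(68212 + (1/(-34))*√(157 + 6*(-6))) = 1/(68212 + (1*(-1/34))*√(157 - 36)) = 1/(68212 - √121/34) = 1/(68212 - 1/34*11) = 1/(68212 - 11/34) = 1/(2319197/34) = 34/2319197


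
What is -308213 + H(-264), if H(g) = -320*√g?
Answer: -308213 - 640*I*√66 ≈ -3.0821e+5 - 5199.4*I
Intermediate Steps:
-308213 + H(-264) = -308213 - 640*I*√66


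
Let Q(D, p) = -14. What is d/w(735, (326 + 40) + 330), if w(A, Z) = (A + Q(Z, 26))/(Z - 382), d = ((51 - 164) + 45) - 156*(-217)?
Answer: 102992/7 ≈ 14713.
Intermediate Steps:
d = 33784 (d = (-113 + 45) + 33852 = -68 + 33852 = 33784)
w(A, Z) = (-14 + A)/(-382 + Z) (w(A, Z) = (A - 14)/(Z - 382) = (-14 + A)/(-382 + Z))
d/w(735, (326 + 40) + 330) = 33784/(((-14 + 735)/(-382 + ((326 + 40) + 330)))) = 33784/((721/(-382 + (366 + 330)))) = 33784/((721/(-382 + 696))) = 33784/((721/314)) = 33784/(((1/314)*721)) = 33784/(721/314) = 33784*(314/721) = 102992/7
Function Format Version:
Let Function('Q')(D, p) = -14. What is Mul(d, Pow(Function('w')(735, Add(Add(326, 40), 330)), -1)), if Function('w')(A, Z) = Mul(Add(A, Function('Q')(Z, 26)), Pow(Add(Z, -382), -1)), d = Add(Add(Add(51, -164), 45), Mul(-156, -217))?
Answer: Rational(102992, 7) ≈ 14713.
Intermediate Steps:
d = 33784 (d = Add(Add(-113, 45), 33852) = Add(-68, 33852) = 33784)
Function('w')(A, Z) = Mul(Pow(Add(-382, Z), -1), Add(-14, A)) (Function('w')(A, Z) = Mul(Add(A, -14), Pow(Add(Z, -382), -1)) = Mul(Add(-14, A), Pow(Add(-382, Z), -1)) = Mul(Pow(Add(-382, Z), -1), Add(-14, A)))
Mul(d, Pow(Function('w')(735, Add(Add(326, 40), 330)), -1)) = Mul(33784, Pow(Mul(Pow(Add(-382, Add(Add(326, 40), 330)), -1), Add(-14, 735)), -1)) = Mul(33784, Pow(Mul(Pow(Add(-382, Add(366, 330)), -1), 721), -1)) = Mul(33784, Pow(Mul(Pow(Add(-382, 696), -1), 721), -1)) = Mul(33784, Pow(Mul(Pow(314, -1), 721), -1)) = Mul(33784, Pow(Mul(Rational(1, 314), 721), -1)) = Mul(33784, Pow(Rational(721, 314), -1)) = Mul(33784, Rational(314, 721)) = Rational(102992, 7)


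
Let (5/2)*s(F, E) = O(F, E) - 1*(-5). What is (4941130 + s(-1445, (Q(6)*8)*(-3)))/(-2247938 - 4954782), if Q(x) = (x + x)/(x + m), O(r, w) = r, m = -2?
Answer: -2470277/3601360 ≈ -0.68593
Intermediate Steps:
Q(x) = 2*x/(-2 + x) (Q(x) = (x + x)/(x - 2) = (2*x)/(-2 + x) = 2*x/(-2 + x))
s(F, E) = 2 + 2*F/5 (s(F, E) = 2*(F - 1*(-5))/5 = 2*(F + 5)/5 = 2*(5 + F)/5 = 2 + 2*F/5)
(4941130 + s(-1445, (Q(6)*8)*(-3)))/(-2247938 - 4954782) = (4941130 + (2 + (2/5)*(-1445)))/(-2247938 - 4954782) = (4941130 + (2 - 578))/(-7202720) = (4941130 - 576)*(-1/7202720) = 4940554*(-1/7202720) = -2470277/3601360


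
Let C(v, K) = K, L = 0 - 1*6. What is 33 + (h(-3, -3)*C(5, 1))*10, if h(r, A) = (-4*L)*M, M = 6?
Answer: 1473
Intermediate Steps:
L = -6 (L = 0 - 6 = -6)
h(r, A) = 144 (h(r, A) = -4*(-6)*6 = 24*6 = 144)
33 + (h(-3, -3)*C(5, 1))*10 = 33 + (144*1)*10 = 33 + 144*10 = 33 + 1440 = 1473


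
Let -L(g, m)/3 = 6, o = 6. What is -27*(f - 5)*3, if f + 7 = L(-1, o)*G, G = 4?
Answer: 6804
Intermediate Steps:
L(g, m) = -18 (L(g, m) = -3*6 = -18)
f = -79 (f = -7 - 18*4 = -7 - 72 = -79)
-27*(f - 5)*3 = -27*(-79 - 5)*3 = -(-2268)*3 = -27*(-252) = 6804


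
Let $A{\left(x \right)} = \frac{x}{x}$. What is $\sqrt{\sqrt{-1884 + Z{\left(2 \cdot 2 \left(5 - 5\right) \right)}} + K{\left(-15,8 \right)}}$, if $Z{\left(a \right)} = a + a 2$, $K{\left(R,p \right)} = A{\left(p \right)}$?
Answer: $\sqrt{1 + 2 i \sqrt{471}} \approx 4.7126 + 4.6052 i$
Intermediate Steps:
$A{\left(x \right)} = 1$
$K{\left(R,p \right)} = 1$
$Z{\left(a \right)} = 3 a$ ($Z{\left(a \right)} = a + 2 a = 3 a$)
$\sqrt{\sqrt{-1884 + Z{\left(2 \cdot 2 \left(5 - 5\right) \right)}} + K{\left(-15,8 \right)}} = \sqrt{\sqrt{-1884 + 3 \cdot 2 \cdot 2 \left(5 - 5\right)} + 1} = \sqrt{\sqrt{-1884 + 3 \cdot 4 \cdot 0} + 1} = \sqrt{\sqrt{-1884 + 3 \cdot 0} + 1} = \sqrt{\sqrt{-1884 + 0} + 1} = \sqrt{\sqrt{-1884} + 1} = \sqrt{2 i \sqrt{471} + 1} = \sqrt{1 + 2 i \sqrt{471}}$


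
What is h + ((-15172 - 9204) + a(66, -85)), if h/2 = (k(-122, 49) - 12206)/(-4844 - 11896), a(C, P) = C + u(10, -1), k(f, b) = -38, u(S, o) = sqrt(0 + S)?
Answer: -101731228/4185 + sqrt(10) ≈ -24305.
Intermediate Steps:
u(S, o) = sqrt(S)
a(C, P) = C + sqrt(10)
h = 6122/4185 (h = 2*((-38 - 12206)/(-4844 - 11896)) = 2*(-12244/(-16740)) = 2*(-12244*(-1/16740)) = 2*(3061/4185) = 6122/4185 ≈ 1.4628)
h + ((-15172 - 9204) + a(66, -85)) = 6122/4185 + ((-15172 - 9204) + (66 + sqrt(10))) = 6122/4185 + (-24376 + (66 + sqrt(10))) = 6122/4185 + (-24310 + sqrt(10)) = -101731228/4185 + sqrt(10)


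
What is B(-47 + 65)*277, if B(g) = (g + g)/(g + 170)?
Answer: 2493/47 ≈ 53.043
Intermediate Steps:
B(g) = 2*g/(170 + g) (B(g) = (2*g)/(170 + g) = 2*g/(170 + g))
B(-47 + 65)*277 = (2*(-47 + 65)/(170 + (-47 + 65)))*277 = (2*18/(170 + 18))*277 = (2*18/188)*277 = (2*18*(1/188))*277 = (9/47)*277 = 2493/47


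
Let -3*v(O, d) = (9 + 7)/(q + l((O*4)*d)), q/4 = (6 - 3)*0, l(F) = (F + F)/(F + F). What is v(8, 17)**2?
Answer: 256/9 ≈ 28.444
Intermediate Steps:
l(F) = 1 (l(F) = (2*F)/((2*F)) = (2*F)*(1/(2*F)) = 1)
q = 0 (q = 4*((6 - 3)*0) = 4*(3*0) = 4*0 = 0)
v(O, d) = -16/3 (v(O, d) = -(9 + 7)/(3*(0 + 1)) = -16/(3*1) = -16/3)
v(8, 17)**2 = (-16/3)**2 = 256/9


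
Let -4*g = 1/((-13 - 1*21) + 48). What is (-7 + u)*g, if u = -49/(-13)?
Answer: 3/52 ≈ 0.057692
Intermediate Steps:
g = -1/56 (g = -1/(4*((-13 - 1*21) + 48)) = -1/(4*((-13 - 21) + 48)) = -1/(4*(-34 + 48)) = -¼/14 = -¼*1/14 = -1/56 ≈ -0.017857)
u = 49/13 (u = -49*(-1/13) = 49/13 ≈ 3.7692)
(-7 + u)*g = (-7 + 49/13)*(-1/56) = -42/13*(-1/56) = 3/52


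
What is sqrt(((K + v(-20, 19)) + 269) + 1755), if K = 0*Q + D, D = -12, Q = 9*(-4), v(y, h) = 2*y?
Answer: 2*sqrt(493) ≈ 44.407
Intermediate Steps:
Q = -36
K = -12 (K = 0*(-36) - 12 = 0 - 12 = -12)
sqrt(((K + v(-20, 19)) + 269) + 1755) = sqrt(((-12 + 2*(-20)) + 269) + 1755) = sqrt(((-12 - 40) + 269) + 1755) = sqrt((-52 + 269) + 1755) = sqrt(217 + 1755) = sqrt(1972) = 2*sqrt(493)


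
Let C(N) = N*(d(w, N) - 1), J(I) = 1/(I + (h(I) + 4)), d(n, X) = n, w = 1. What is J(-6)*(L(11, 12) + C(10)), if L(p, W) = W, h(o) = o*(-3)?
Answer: ¾ ≈ 0.75000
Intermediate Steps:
h(o) = -3*o
J(I) = 1/(4 - 2*I) (J(I) = 1/(I + (-3*I + 4)) = 1/(I + (4 - 3*I)) = 1/(4 - 2*I))
C(N) = 0 (C(N) = N*(1 - 1) = N*0 = 0)
J(-6)*(L(11, 12) + C(10)) = (1/(2*(2 - 1*(-6))))*(12 + 0) = (1/(2*(2 + 6)))*12 = ((½)/8)*12 = ((½)*(⅛))*12 = (1/16)*12 = ¾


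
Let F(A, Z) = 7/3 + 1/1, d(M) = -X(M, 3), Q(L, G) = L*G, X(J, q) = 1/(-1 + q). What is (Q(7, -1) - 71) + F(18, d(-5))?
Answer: -224/3 ≈ -74.667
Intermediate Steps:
Q(L, G) = G*L
d(M) = -1/2 (d(M) = -1/(-1 + 3) = -1/2)
F(A, Z) = 10/3 (F(A, Z) = 7*(1/3) + 1*1 = 7/3 + 1 = 10/3)
(Q(7, -1) - 71) + F(18, d(-5)) = (-1*7 - 71) + 10/3 = (-7 - 71) + 10/3 = -78 + 10/3 = -224/3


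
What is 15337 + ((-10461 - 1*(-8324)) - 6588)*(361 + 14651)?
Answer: -130964363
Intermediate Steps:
15337 + ((-10461 - 1*(-8324)) - 6588)*(361 + 14651) = 15337 + ((-10461 + 8324) - 6588)*15012 = 15337 + (-2137 - 6588)*15012 = 15337 - 8725*15012 = 15337 - 130979700 = -130964363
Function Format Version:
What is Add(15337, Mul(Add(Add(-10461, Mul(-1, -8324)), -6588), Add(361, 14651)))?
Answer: -130964363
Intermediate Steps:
Add(15337, Mul(Add(Add(-10461, Mul(-1, -8324)), -6588), Add(361, 14651))) = Add(15337, Mul(Add(Add(-10461, 8324), -6588), 15012)) = Add(15337, Mul(Add(-2137, -6588), 15012)) = Add(15337, Mul(-8725, 15012)) = Add(15337, -130979700) = -130964363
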